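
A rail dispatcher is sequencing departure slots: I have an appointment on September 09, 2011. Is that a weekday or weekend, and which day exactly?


Date: 2011-09-09
January 1, 2011 is a Saturday
Day of year: 252
Offset from Jan 1: 251 days
251 mod 7 = 6
Result: Friday

Friday


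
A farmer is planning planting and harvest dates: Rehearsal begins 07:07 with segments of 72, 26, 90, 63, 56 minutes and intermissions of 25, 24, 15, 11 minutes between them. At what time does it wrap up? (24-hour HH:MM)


Start: 07:07 = 427 min from midnight
  after task 1 (72 min): 08:19
  after break (25 min): 08:44
  after task 2 (26 min): 09:10
  after break (24 min): 09:34
  after task 3 (90 min): 11:04
  after break (15 min): 11:19
  after task 4 (63 min): 12:22
  after break (11 min): 12:33
  after task 5 (56 min): 13:29
Total elapsed: 382 minutes
End time: 13:29

13:29


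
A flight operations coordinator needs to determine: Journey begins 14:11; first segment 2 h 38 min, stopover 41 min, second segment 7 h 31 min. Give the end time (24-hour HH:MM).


Depart: 14:11
Leg 1: +158 min -> 16:49
Layover: +41 min -> 17:30
Leg 2: +451 min -> 01:01
Total travel: 650 minutes = 10h 50m
Arrival: 01:01

01:01


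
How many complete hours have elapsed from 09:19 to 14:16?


Start: 09:19
End: 14:16
Hour difference: 14 - 9 = 5 hours
Minute difference: 16 - 19 = -3 minutes
Total minutes: 297
Complete hours: 297 / 60 = 4 (remainder 57)

4


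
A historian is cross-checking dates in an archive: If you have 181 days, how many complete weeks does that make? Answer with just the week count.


Total days: 181
Days per week: 7
Division: 181 / 7 = 25 remainder 6
Complete weeks: 25
Remaining days: 6

25


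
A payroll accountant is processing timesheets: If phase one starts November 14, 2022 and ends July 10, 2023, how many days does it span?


Start date: 2022-11-14
End date: 2023-07-10
Nov 2022: +17 days
Dec 2022: +31 days
Jan 2023: +31 days
... (6 more months)
Total: 238 days

238


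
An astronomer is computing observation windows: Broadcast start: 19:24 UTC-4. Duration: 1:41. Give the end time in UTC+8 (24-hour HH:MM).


Start: 19:24 in UTC-4
Step 1 - add duration:
  minutes: 24 + 41 = 65 (carry 1h)
  hours: 19 + 1 + 1 = 21
  end in UTC-4: 21:05
Step 2 - convert UTC-4 -> UTC+8:
  offset difference: 8 - (-4) = 12 hours
  21 + (12) = 33 -> mod 24 = 9
Result: 09:05 in UTC+8

09:05


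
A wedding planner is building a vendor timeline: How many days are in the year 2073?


Year: 2073
Check leap year rules:
Divisible by 4? No
2073 is not a leap year
Days: 365

365


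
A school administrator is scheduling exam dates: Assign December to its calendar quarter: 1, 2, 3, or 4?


Month: December (month 12)
Q1: January-March (months 1-3)
Q2: April-June (months 4-6)
Q3: July-September (months 7-9)
Q4: October-December (months 10-12)
Month 12 falls in Q4

4


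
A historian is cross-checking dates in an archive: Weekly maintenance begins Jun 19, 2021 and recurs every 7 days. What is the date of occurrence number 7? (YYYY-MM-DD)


First occurrence: 2021-06-19 (occurrence 1)
Each occurrence is 7 days after the previous.
Occurrence 7 is 6 weeks after the first.
6 weeks = 42 days
2021-06-19 + 42 days = 2021-07-31

2021-07-31


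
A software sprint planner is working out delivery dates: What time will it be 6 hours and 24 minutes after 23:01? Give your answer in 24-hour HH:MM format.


Start time: 23:01
Adding: 6 hours 24 minutes
Minutes: 1 + 24 = 25
Hours: 23 + 6 + 0 = 29
Hour wraparound: 29 mod 24 = 5
Result: 05:25

05:25


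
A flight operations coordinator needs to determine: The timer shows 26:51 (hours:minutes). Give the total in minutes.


Hours: 26
Minutes: 51
Convert hours to minutes: 26 x 60 = 1560
Add remaining minutes: 1560 + 51 = 1611

1611


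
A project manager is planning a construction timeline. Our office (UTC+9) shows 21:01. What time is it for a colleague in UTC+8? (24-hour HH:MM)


Local time: 21:01 at UTC+9 (offset 9h)
Target zone: UTC+8 (offset 8h)
Difference: 8 - (9) = -1 hours
Calculation: 21 + (-1) = 20
Result: 20:01

20:01


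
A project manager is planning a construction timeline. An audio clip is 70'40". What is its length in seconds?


Minutes: 70
Seconds: 40
Convert minutes to seconds: 70 x 60 = 4200
Add remaining seconds: 4200 + 40 = 4240

4240


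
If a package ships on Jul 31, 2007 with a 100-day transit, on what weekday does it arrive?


Start: 2007-07-31 (Tuesday)
Step 1 - find target date: add 100 days
  2007-07-31 + 100 days = 2007-11-08
Step 2 - day of week:
  100 mod 7 = 2
  Tuesday + 2 days -> Thursday
Result: Thursday (2007-11-08)

Thursday


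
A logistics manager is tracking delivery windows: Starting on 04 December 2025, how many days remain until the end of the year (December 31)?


Start: December 04, 2025
End: December 31, 2025
Days left in December: 27
Total: 27 days

27


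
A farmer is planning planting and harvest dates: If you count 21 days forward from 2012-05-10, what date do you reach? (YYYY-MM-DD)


Start: 2012-05-10
Adding 21 days
Days remaining in May: 21
Result: 2012-05-31

2012-05-31


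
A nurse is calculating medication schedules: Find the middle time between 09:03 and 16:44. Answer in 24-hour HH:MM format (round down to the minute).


Start time: 09:03 = 543 minutes from midnight
End time: 16:44 = 1004 minutes from midnight
Sum: 543 + 1004 = 1547
Midpoint: 1547 / 2 = 773 minutes
Convert: 773 / 60 = 12 hours, 53 minutes
Result: 12:53

12:53


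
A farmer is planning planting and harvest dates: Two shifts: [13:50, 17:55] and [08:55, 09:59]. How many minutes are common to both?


Interval A: [830, 1075] minutes from midnight
Interval B: [535, 599] minutes from midnight
Overlap start = max(830, 535) = 830
Overlap end = min(1075, 599) = 599
End <= start, so the intervals do not overlap: 0 minutes

0


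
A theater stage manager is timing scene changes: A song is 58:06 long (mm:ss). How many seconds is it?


Minutes: 58
Extra seconds: 6
Seconds per minute: 60
Minutes to seconds: 58 x 60 = 3480
Total: 3480 + 6 = 3486

3486


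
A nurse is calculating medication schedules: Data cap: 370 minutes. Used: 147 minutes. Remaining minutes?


Total budget: 370 minutes
Time used: 147 minutes
Remaining: 370 - 147 = 223 minutes
Percent used: 39.7%
Percent remaining: 60.3%

223


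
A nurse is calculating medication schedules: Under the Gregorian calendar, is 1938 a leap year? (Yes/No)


Year: 1938
Divisible by 4? 1938 / 4 = 484.5 -> No
Not divisible by 4, so NOT a leap year

No


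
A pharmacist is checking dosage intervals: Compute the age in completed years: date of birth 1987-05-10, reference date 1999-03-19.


Birth: 1987-05-10
Reference: 1999-03-19
Year difference: 1999 - 1987 = 12
Has birthday (05-10) occurred by 03-19? No
Birthday not yet reached this year -> subtract 1
Age in full years: 11

11


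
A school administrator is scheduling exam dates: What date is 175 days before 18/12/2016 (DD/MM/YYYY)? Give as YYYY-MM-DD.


Start: 2016-12-18
Subtracting 175 days
Days already passed in December: 18
After going back through December: 157 more days to subtract
November 2016: 30 days, 127 remaining
October 2016: 31 days, 96 remaining
September 2016: 30 days, 66 remaining
August 2016: 31 days, 35 remaining
Result: 2016-06-26

2016-06-26


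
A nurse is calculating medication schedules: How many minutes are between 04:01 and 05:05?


Start time: 04:01 = 241 minutes from midnight
End time: 05:05 = 305 minutes from midnight
Difference: 305 - 241 = 64 minutes
That is 1 hours and 4 minutes

64


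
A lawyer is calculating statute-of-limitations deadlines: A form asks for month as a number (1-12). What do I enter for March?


Calendar month order:
2. February
3. March <--
4. April
March is month number 3

3


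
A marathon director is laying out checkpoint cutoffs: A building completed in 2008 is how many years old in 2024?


Birth year: 2008
Current year: 2024
Age = current year - birth year
Age = 2024 - 2008 = 16

16


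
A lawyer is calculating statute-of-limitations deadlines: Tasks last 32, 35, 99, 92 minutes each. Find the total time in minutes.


Durations: 32, 35, 99, 92
Running sum: 32
+ 35 = 67
+ 99 = 166
+ 92 = 258
Total duration: 258 minutes
That is 4 hours and 18 minutes

258


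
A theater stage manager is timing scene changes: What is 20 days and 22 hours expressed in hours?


Days: 20
Extra hours: 22
Hours per day: 24
Days to hours: 20 x 24 = 480
Total: 480 + 22 = 502

502


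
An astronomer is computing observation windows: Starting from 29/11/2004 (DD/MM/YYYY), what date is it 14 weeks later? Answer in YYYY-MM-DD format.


Start: 2004-11-29
Weeks to add: 14
Convert to days: 14 x 7 = 98 days
Add 98 days to 2004-11-29
Result: 2005-03-07

2005-03-07


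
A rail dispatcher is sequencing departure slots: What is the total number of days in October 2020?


Month: October
Year: 2020
October is a 31-day month
Total: 31 days

31


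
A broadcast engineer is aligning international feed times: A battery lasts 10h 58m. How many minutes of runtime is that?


Hours: 10
Extra minutes: 58
Minutes per hour: 60
Hours to minutes: 10 x 60 = 600
Total: 600 + 58 = 658

658


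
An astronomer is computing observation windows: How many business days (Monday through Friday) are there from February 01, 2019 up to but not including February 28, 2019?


Start: 2019-02-01 (Friday)
End (exclusive): 2019-02-28 (Thursday)
Total calendar days: 27
Full weeks: 27 // 7 = 3 -> 15 weekdays
Remaining 6 days starting on Friday:
  Fri(w), Sat(-), Sun(-), Mon(w), Tue(w), Wed(w) -> 4 weekdays
Total business days: 15 + 4 = 19

19


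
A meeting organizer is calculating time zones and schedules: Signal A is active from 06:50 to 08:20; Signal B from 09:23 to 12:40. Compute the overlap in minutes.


Interval A: [410, 500] minutes from midnight
Interval B: [563, 760] minutes from midnight
Overlap start = max(410, 563) = 563
Overlap end = min(500, 760) = 500
End <= start, so the intervals do not overlap: 0 minutes

0


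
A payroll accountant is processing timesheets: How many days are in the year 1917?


Year: 1917
Check leap year rules:
Divisible by 4? No
1917 is not a leap year
Days: 365

365


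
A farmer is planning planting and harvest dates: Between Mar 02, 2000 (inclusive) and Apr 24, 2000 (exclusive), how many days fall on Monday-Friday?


Start: 2000-03-02 (Thursday)
End (exclusive): 2000-04-24 (Monday)
Total calendar days: 53
Full weeks: 53 // 7 = 7 -> 35 weekdays
Remaining 4 days starting on Thursday:
  Thu(w), Fri(w), Sat(-), Sun(-) -> 2 weekdays
Total business days: 35 + 2 = 37

37


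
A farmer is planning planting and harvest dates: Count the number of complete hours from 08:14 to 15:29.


Start: 08:14
End: 15:29
Hour difference: 15 - 8 = 7 hours
Minute difference: 29 - 14 = 15 minutes
Total minutes: 435
Complete hours: 435 / 60 = 7 (remainder 15)

7


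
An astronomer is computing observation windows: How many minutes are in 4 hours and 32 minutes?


Hours: 4
Minutes: 32
Convert hours to minutes: 4 x 60 = 240
Add remaining minutes: 240 + 32 = 272

272


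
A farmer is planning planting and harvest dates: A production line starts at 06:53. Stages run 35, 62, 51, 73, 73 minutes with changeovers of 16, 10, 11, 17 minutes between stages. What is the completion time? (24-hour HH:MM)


Start: 06:53 = 413 min from midnight
  after task 1 (35 min): 07:28
  after break (16 min): 07:44
  after task 2 (62 min): 08:46
  after break (10 min): 08:56
  after task 3 (51 min): 09:47
  after break (11 min): 09:58
  after task 4 (73 min): 11:11
  after break (17 min): 11:28
  after task 5 (73 min): 12:41
Total elapsed: 348 minutes
End time: 12:41

12:41


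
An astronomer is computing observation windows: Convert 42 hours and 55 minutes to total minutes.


Hours: 42
Extra minutes: 55
Minutes per hour: 60
Hours to minutes: 42 x 60 = 2520
Total: 2520 + 55 = 2575

2575


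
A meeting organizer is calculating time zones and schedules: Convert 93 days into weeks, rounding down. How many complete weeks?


Total days: 93
Days per week: 7
Division: 93 / 7 = 13 remainder 2
Complete weeks: 13
Remaining days: 2

13


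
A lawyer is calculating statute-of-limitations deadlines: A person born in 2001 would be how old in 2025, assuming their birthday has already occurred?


Birth year: 2001
Current year: 2025
Age = current year - birth year
Age = 2025 - 2001 = 24

24


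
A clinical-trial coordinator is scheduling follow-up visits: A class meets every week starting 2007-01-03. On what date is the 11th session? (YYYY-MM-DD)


First occurrence: 2007-01-03 (occurrence 1)
Each occurrence is 7 days after the previous.
Occurrence 11 is 10 weeks after the first.
10 weeks = 70 days
2007-01-03 + 70 days = 2007-03-14

2007-03-14


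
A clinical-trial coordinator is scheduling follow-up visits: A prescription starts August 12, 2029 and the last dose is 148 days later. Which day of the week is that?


Start: 2029-08-12 (Sunday)
Step 1 - find target date: add 148 days
  2029-08-12 + 148 days = 2030-01-07
Step 2 - day of week:
  148 mod 7 = 1
  Sunday + 1 days -> Monday
Result: Monday (2030-01-07)

Monday


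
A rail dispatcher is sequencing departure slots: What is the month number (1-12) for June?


Calendar month order:
5. May
6. June <--
7. July
June is month number 6

6


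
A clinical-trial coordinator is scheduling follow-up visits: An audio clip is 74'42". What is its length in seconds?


Minutes: 74
Seconds: 42
Convert minutes to seconds: 74 x 60 = 4440
Add remaining seconds: 4440 + 42 = 4482

4482


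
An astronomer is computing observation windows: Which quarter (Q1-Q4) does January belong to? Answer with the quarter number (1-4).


Month: January (month 1)
Q1: January-March (months 1-3)
Q2: April-June (months 4-6)
Q3: July-September (months 7-9)
Q4: October-December (months 10-12)
Month 1 falls in Q1

1


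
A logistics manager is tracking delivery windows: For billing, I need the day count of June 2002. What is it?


Month: June
Year: 2002
June is a 30-day month
Total: 30 days

30


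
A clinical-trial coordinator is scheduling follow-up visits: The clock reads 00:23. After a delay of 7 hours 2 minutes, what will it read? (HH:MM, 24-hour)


Start time: 00:23
Adding: 7 hours 2 minutes
Minutes: 23 + 2 = 25
Hours: 0 + 7 + 0 = 7
Result: 07:25

07:25


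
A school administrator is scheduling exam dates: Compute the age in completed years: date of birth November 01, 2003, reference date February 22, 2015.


Birth: 2003-11-01
Reference: 2015-02-22
Year difference: 2015 - 2003 = 12
Has birthday (11-01) occurred by 02-22? No
Birthday not yet reached this year -> subtract 1
Age in full years: 11

11


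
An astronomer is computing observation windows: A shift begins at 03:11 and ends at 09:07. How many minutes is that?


Start time: 03:11 = 191 minutes from midnight
End time: 09:07 = 547 minutes from midnight
Difference: 547 - 191 = 356 minutes
That is 5 hours and 56 minutes

356


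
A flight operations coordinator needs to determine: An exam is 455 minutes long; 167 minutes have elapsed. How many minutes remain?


Total budget: 455 minutes
Time used: 167 minutes
Remaining: 455 - 167 = 288 minutes
Percent used: 36.7%
Percent remaining: 63.3%

288


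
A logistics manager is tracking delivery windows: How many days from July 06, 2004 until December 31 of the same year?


Start: July 06, 2004
End: December 31, 2004
Days left in July: 25
August: 31
September: 30
October: 31
November: 30
... plus remaining months
Sum of remaining months: 153
Total: 25 + 153 = 178

178


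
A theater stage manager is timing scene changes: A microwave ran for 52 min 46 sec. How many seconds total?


Minutes: 52
Extra seconds: 46
Seconds per minute: 60
Minutes to seconds: 52 x 60 = 3120
Total: 3120 + 46 = 3166

3166


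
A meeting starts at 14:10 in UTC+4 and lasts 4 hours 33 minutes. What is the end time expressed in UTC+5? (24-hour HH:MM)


Start: 14:10 in UTC+4
Step 1 - add duration:
  minutes: 10 + 33 = 43
  hours: 14 + 4 + 0 = 18
  end in UTC+4: 18:43
Step 2 - convert UTC+4 -> UTC+5:
  offset difference: 5 - (4) = 1 hours
  18 + (1) = 19 -> mod 24 = 19
Result: 19:43 in UTC+5

19:43


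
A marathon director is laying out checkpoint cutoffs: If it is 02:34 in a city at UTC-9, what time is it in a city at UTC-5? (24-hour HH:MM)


Local time: 02:34 at UTC-9 (offset -9h)
Target zone: UTC-5 (offset -5h)
Difference: -5 - (-9) = 4 hours
Calculation: 2 + (4) = 6
Result: 06:34

06:34


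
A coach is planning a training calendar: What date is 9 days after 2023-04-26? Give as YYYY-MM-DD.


Start: 2023-04-26
Adding 9 days
Days remaining in April: 4
After April: 5 days still to add
May 2023 has 31 days, need 5
Result: 2023-05-05

2023-05-05


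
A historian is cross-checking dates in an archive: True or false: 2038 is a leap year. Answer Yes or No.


Year: 2038
Divisible by 4? 2038 / 4 = 509.5 -> No
Not divisible by 4, so NOT a leap year

No


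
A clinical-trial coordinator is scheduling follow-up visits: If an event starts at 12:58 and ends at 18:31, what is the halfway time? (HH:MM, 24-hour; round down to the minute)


Start time: 12:58 = 778 minutes from midnight
End time: 18:31 = 1111 minutes from midnight
Sum: 778 + 1111 = 1889
Midpoint: 1889 / 2 = 944 minutes
Convert: 944 / 60 = 15 hours, 44 minutes
Result: 15:44

15:44


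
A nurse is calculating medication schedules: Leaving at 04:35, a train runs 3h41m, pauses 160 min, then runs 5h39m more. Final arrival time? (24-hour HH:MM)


Depart: 04:35
Leg 1: +221 min -> 08:16
Layover: +160 min -> 10:56
Leg 2: +339 min -> 16:35
Total travel: 720 minutes = 12h 0m
Arrival: 16:35

16:35


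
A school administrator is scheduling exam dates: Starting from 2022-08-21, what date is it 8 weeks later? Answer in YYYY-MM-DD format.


Start: 2022-08-21
Weeks to add: 8
Convert to days: 8 x 7 = 56 days
Add 56 days to 2022-08-21
Result: 2022-10-16

2022-10-16


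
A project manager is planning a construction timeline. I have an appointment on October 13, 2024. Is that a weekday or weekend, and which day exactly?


Date: 2024-10-13
January 1, 2024 is a Monday
Day of year: 287
Offset from Jan 1: 286 days
286 mod 7 = 6
Result: Sunday

Sunday


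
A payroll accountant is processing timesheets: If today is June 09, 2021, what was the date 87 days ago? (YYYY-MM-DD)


Start: 2021-06-09
Subtracting 87 days
Days already passed in June: 9
After going back through June: 78 more days to subtract
May 2021: 31 days, 47 remaining
April 2021: 30 days, 17 remaining
March 2021 has 31 days, need 17
Result: 2021-03-14

2021-03-14


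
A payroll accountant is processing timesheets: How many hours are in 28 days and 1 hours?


Days: 28
Extra hours: 1
Hours per day: 24
Days to hours: 28 x 24 = 672
Total: 672 + 1 = 673

673


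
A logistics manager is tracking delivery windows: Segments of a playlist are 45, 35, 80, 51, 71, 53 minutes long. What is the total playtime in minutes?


Durations: 45, 35, 80, 51, 71, 53
Running sum: 45
+ 35 = 80
+ 80 = 160
+ 51 = 211
+ 71 = 282
+ 53 = 335
Total duration: 335 minutes
That is 5 hours and 35 minutes

335


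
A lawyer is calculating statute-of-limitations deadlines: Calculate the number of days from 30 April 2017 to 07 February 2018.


Start date: 2017-04-30
End date: 2018-02-07
Apr 2017: +1 days
May 2017: +31 days
Jun 2017: +30 days
... (8 more months)
Total: 283 days

283


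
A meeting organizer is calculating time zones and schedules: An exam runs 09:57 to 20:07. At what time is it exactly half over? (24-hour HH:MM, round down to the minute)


Start time: 09:57 = 597 minutes from midnight
End time: 20:07 = 1207 minutes from midnight
Sum: 597 + 1207 = 1804
Midpoint: 1804 / 2 = 902 minutes
Convert: 902 / 60 = 15 hours, 2 minutes
Result: 15:02

15:02


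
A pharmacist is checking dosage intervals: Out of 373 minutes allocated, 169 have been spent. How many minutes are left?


Total budget: 373 minutes
Time used: 169 minutes
Remaining: 373 - 169 = 204 minutes
Percent used: 45.3%
Percent remaining: 54.7%

204


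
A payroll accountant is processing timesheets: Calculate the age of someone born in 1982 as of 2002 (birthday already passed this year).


Birth year: 1982
Current year: 2002
Age = current year - birth year
Age = 2002 - 1982 = 20

20


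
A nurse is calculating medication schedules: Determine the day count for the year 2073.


Year: 2073
Check leap year rules:
Divisible by 4? No
2073 is not a leap year
Days: 365

365


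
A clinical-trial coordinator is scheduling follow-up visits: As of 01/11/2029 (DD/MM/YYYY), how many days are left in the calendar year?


Start: November 01, 2029
End: December 31, 2029
Days left in November: 29
December: 31
Sum of remaining months: 31
Total: 29 + 31 = 60

60


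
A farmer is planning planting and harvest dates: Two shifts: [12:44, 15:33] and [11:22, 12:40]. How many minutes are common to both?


Interval A: [764, 933] minutes from midnight
Interval B: [682, 760] minutes from midnight
Overlap start = max(764, 682) = 764
Overlap end = min(933, 760) = 760
End <= start, so the intervals do not overlap: 0 minutes

0


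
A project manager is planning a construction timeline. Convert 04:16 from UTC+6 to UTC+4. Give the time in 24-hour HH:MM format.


Local time: 04:16 at UTC+6 (offset 6h)
Target zone: UTC+4 (offset 4h)
Difference: 4 - (6) = -2 hours
Calculation: 4 + (-2) = 2
Result: 02:16

02:16


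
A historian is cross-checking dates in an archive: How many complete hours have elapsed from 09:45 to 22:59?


Start: 09:45
End: 22:59
Hour difference: 22 - 9 = 13 hours
Minute difference: 59 - 45 = 14 minutes
Total minutes: 794
Complete hours: 794 / 60 = 13 (remainder 14)

13


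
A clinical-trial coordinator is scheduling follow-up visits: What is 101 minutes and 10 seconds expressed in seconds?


Minutes: 101
Extra seconds: 10
Seconds per minute: 60
Minutes to seconds: 101 x 60 = 6060
Total: 6060 + 10 = 6070

6070


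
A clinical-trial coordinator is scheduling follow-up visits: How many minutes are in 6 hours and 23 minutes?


Hours: 6
Extra minutes: 23
Minutes per hour: 60
Hours to minutes: 6 x 60 = 360
Total: 360 + 23 = 383

383


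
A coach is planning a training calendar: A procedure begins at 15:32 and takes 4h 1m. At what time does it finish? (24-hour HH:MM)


Start time: 15:32
Adding: 4 hours 1 minutes
Minutes: 32 + 1 = 33
Hours: 15 + 4 + 0 = 19
Result: 19:33

19:33


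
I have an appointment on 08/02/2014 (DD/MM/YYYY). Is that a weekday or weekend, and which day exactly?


Date: 2014-02-08
January 1, 2014 is a Wednesday
Day of year: 39
Offset from Jan 1: 38 days
38 mod 7 = 3
Result: Saturday

Saturday


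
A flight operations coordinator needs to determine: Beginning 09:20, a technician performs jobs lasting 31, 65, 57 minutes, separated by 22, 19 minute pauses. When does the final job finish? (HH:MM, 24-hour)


Start: 09:20 = 560 min from midnight
  after task 1 (31 min): 09:51
  after break (22 min): 10:13
  after task 2 (65 min): 11:18
  after break (19 min): 11:37
  after task 3 (57 min): 12:34
Total elapsed: 194 minutes
End time: 12:34

12:34


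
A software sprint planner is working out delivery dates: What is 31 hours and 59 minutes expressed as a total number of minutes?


Hours: 31
Minutes: 59
Convert hours to minutes: 31 x 60 = 1860
Add remaining minutes: 1860 + 59 = 1919

1919


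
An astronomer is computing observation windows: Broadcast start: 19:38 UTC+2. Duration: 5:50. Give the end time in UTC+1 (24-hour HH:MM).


Start: 19:38 in UTC+2
Step 1 - add duration:
  minutes: 38 + 50 = 88 (carry 1h)
  hours: 19 + 5 + 1 = 25
  end in UTC+2: 01:28
Step 2 - convert UTC+2 -> UTC+1:
  offset difference: 1 - (2) = -1 hours
  1 + (-1) = 0 -> mod 24 = 0
Result: 00:28 in UTC+1

00:28


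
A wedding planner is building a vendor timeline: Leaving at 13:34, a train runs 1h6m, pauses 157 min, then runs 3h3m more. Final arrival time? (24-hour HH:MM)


Depart: 13:34
Leg 1: +66 min -> 14:40
Layover: +157 min -> 17:17
Leg 2: +183 min -> 20:20
Total travel: 406 minutes = 6h 46m
Arrival: 20:20

20:20


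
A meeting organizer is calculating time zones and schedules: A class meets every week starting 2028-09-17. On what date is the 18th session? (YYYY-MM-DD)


First occurrence: 2028-09-17 (occurrence 1)
Each occurrence is 7 days after the previous.
Occurrence 18 is 17 weeks after the first.
17 weeks = 119 days
2028-09-17 + 119 days = 2029-01-14

2029-01-14


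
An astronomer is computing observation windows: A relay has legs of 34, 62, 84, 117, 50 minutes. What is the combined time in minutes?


Durations: 34, 62, 84, 117, 50
Running sum: 34
+ 62 = 96
+ 84 = 180
+ 117 = 297
+ 50 = 347
Total duration: 347 minutes
That is 5 hours and 47 minutes

347


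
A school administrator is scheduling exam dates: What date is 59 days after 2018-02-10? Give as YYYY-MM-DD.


Start: 2018-02-10
Adding 59 days
Days remaining in February: 18
After February: 41 days still to add
March 2018: 31 days, 10 remaining
April 2018 has 30 days, need 10
Result: 2018-04-10

2018-04-10


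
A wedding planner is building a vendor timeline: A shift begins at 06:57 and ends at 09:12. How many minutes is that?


Start time: 06:57 = 417 minutes from midnight
End time: 09:12 = 552 minutes from midnight
Difference: 552 - 417 = 135 minutes
That is 2 hours and 15 minutes

135


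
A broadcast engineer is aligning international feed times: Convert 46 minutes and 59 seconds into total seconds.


Minutes: 46
Seconds: 59
Convert minutes to seconds: 46 x 60 = 2760
Add remaining seconds: 2760 + 59 = 2819

2819


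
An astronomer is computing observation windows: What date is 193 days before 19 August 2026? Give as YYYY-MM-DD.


Start: 2026-08-19
Subtracting 193 days
Days already passed in August: 19
After going back through August: 174 more days to subtract
July 2026: 31 days, 143 remaining
June 2026: 30 days, 113 remaining
May 2026: 31 days, 82 remaining
April 2026: 30 days, 52 remaining
Result: 2026-02-07

2026-02-07


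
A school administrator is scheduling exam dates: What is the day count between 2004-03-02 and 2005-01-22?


Start date: 2004-03-02
End date: 2005-01-22
Mar 2004: +30 days
Apr 2004: +30 days
May 2004: +31 days
... (8 more months)
Total: 326 days

326


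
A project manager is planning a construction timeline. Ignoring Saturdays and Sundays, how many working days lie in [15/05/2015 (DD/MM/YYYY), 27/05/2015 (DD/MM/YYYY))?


Start: 2015-05-15 (Friday)
End (exclusive): 2015-05-27 (Wednesday)
Total calendar days: 12
Full weeks: 12 // 7 = 1 -> 5 weekdays
Remaining 5 days starting on Friday:
  Fri(w), Sat(-), Sun(-), Mon(w), Tue(w) -> 3 weekdays
Total business days: 5 + 3 = 8

8


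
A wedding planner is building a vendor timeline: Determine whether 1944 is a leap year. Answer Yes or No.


Year: 1944
Divisible by 4? 1944 / 4 = 486.0 -> Yes
Divisible by 100? 1944 / 100 = 19.44 -> No
Divisible by 4 but not 100, so it IS a leap year

Yes


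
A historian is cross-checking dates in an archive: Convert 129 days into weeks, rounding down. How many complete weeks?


Total days: 129
Days per week: 7
Division: 129 / 7 = 18 remainder 3
Complete weeks: 18
Remaining days: 3

18


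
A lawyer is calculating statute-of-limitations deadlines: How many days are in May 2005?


Month: May
Year: 2005
May is a 31-day month
Total: 31 days

31


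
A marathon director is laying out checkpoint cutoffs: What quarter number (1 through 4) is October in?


Month: October (month 10)
Q1: January-March (months 1-3)
Q2: April-June (months 4-6)
Q3: July-September (months 7-9)
Q4: October-December (months 10-12)
Month 10 falls in Q4

4


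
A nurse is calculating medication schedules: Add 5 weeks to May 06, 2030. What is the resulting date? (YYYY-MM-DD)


Start: 2030-05-06
Weeks to add: 5
Convert to days: 5 x 7 = 35 days
Add 35 days to 2030-05-06
Result: 2030-06-10

2030-06-10


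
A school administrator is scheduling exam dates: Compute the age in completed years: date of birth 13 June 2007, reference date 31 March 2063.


Birth: 2007-06-13
Reference: 2063-03-31
Year difference: 2063 - 2007 = 56
Has birthday (06-13) occurred by 03-31? No
Birthday not yet reached this year -> subtract 1
Age in full years: 55

55


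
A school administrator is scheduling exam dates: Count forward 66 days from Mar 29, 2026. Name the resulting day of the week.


Start: 2026-03-29 (Sunday)
Step 1 - find target date: add 66 days
  2026-03-29 + 66 days = 2026-06-03
Step 2 - day of week:
  66 mod 7 = 3
  Sunday + 3 days -> Wednesday
Result: Wednesday (2026-06-03)

Wednesday


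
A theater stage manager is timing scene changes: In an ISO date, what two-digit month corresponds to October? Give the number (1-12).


Calendar month order:
9. September
10. October <--
11. November
October is month number 10

10


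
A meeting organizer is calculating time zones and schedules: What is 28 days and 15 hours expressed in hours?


Days: 28
Extra hours: 15
Hours per day: 24
Days to hours: 28 x 24 = 672
Total: 672 + 15 = 687

687


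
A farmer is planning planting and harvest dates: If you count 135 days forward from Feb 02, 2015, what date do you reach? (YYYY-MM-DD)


Start: 2015-02-02
Adding 135 days
Days remaining in February: 26
After February: 109 days still to add
March 2015: 31 days, 78 remaining
April 2015: 30 days, 48 remaining
May 2015: 31 days, 17 remaining
June 2015 has 30 days, need 17
Result: 2015-06-17

2015-06-17


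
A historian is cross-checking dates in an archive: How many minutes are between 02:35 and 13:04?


Start time: 02:35 = 155 minutes from midnight
End time: 13:04 = 784 minutes from midnight
Difference: 784 - 155 = 629 minutes
That is 10 hours and 29 minutes

629


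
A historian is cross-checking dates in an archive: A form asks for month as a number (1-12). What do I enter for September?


Calendar month order:
8. August
9. September <--
10. October
September is month number 9

9


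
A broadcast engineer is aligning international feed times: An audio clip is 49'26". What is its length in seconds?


Minutes: 49
Seconds: 26
Convert minutes to seconds: 49 x 60 = 2940
Add remaining seconds: 2940 + 26 = 2966

2966


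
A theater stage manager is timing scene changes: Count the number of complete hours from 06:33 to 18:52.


Start: 06:33
End: 18:52
Hour difference: 18 - 6 = 12 hours
Minute difference: 52 - 33 = 19 minutes
Total minutes: 739
Complete hours: 739 / 60 = 12 (remainder 19)

12


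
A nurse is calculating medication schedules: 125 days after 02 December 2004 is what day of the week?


Start: 2004-12-02 (Thursday)
Step 1 - find target date: add 125 days
  2004-12-02 + 125 days = 2005-04-06
Step 2 - day of week:
  125 mod 7 = 6
  Thursday + 6 days -> Wednesday
Result: Wednesday (2005-04-06)

Wednesday


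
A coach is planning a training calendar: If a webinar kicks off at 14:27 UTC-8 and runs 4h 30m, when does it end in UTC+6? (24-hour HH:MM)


Start: 14:27 in UTC-8
Step 1 - add duration:
  minutes: 27 + 30 = 57
  hours: 14 + 4 + 0 = 18
  end in UTC-8: 18:57
Step 2 - convert UTC-8 -> UTC+6:
  offset difference: 6 - (-8) = 14 hours
  18 + (14) = 32 -> mod 24 = 8
Result: 08:57 in UTC+6

08:57


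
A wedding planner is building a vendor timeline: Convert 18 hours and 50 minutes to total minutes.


Hours: 18
Minutes: 50
Convert hours to minutes: 18 x 60 = 1080
Add remaining minutes: 1080 + 50 = 1130

1130


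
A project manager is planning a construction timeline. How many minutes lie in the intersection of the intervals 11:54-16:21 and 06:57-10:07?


Interval A: [714, 981] minutes from midnight
Interval B: [417, 607] minutes from midnight
Overlap start = max(714, 417) = 714
Overlap end = min(981, 607) = 607
End <= start, so the intervals do not overlap: 0 minutes

0


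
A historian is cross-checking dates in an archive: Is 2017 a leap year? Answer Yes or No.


Year: 2017
Divisible by 4? 2017 / 4 = 504.25 -> No
Not divisible by 4, so NOT a leap year

No


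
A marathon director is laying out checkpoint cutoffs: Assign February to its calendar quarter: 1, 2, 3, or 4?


Month: February (month 2)
Q1: January-March (months 1-3)
Q2: April-June (months 4-6)
Q3: July-September (months 7-9)
Q4: October-December (months 10-12)
Month 2 falls in Q1

1


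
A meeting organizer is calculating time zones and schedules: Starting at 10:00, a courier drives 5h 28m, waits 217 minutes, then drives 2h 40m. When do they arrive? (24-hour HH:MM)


Depart: 10:00
Leg 1: +328 min -> 15:28
Layover: +217 min -> 19:05
Leg 2: +160 min -> 21:45
Total travel: 705 minutes = 11h 45m
Arrival: 21:45

21:45


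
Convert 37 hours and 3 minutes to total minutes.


Hours: 37
Extra minutes: 3
Minutes per hour: 60
Hours to minutes: 37 x 60 = 2220
Total: 2220 + 3 = 2223

2223


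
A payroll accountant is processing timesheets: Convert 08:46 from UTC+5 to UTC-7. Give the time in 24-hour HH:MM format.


Local time: 08:46 at UTC+5 (offset 5h)
Target zone: UTC-7 (offset -7h)
Difference: -7 - (5) = -12 hours
Calculation: 8 + (-12) = -4
Wraparound: (-4) mod 24 = 20
Result: 20:46

20:46


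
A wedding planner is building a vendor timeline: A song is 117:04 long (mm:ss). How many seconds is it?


Minutes: 117
Extra seconds: 4
Seconds per minute: 60
Minutes to seconds: 117 x 60 = 7020
Total: 7020 + 4 = 7024

7024


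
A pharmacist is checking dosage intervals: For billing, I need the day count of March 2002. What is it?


Month: March
Year: 2002
March is a 31-day month
Total: 31 days

31


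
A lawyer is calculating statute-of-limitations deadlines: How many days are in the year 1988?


Year: 1988
Check leap year rules:
Divisible by 4? Yes
Divisible by 100? No
1988 is a leap year
Days: 366

366


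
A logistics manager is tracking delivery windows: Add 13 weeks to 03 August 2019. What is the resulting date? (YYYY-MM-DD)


Start: 2019-08-03
Weeks to add: 13
Convert to days: 13 x 7 = 91 days
Add 91 days to 2019-08-03
Result: 2019-11-02

2019-11-02


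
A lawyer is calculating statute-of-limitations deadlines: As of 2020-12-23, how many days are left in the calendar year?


Start: December 23, 2020
End: December 31, 2020
Days left in December: 8
Total: 8 days

8


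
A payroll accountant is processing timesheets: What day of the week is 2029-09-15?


Date: 2029-09-15
January 1, 2029 is a Monday
Day of year: 258
Offset from Jan 1: 257 days
257 mod 7 = 5
Result: Saturday

Saturday


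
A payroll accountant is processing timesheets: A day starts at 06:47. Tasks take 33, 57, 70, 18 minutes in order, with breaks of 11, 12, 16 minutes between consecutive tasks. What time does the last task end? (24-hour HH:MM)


Start: 06:47 = 407 min from midnight
  after task 1 (33 min): 07:20
  after break (11 min): 07:31
  after task 2 (57 min): 08:28
  after break (12 min): 08:40
  after task 3 (70 min): 09:50
  after break (16 min): 10:06
  after task 4 (18 min): 10:24
Total elapsed: 217 minutes
End time: 10:24

10:24


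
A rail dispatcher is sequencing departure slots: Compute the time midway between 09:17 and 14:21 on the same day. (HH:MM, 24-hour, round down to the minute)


Start time: 09:17 = 557 minutes from midnight
End time: 14:21 = 861 minutes from midnight
Sum: 557 + 861 = 1418
Midpoint: 1418 / 2 = 709 minutes
Convert: 709 / 60 = 11 hours, 49 minutes
Result: 11:49

11:49


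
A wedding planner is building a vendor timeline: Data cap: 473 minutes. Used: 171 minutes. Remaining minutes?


Total budget: 473 minutes
Time used: 171 minutes
Remaining: 473 - 171 = 302 minutes
Percent used: 36.2%
Percent remaining: 63.8%

302


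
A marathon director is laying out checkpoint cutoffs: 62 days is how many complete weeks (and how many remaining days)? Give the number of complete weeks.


Total days: 62
Days per week: 7
Division: 62 / 7 = 8 remainder 6
Complete weeks: 8
Remaining days: 6

8


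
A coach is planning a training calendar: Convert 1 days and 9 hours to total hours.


Days: 1
Extra hours: 9
Hours per day: 24
Days to hours: 1 x 24 = 24
Total: 24 + 9 = 33

33


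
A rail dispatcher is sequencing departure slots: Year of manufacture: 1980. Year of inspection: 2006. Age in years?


Birth year: 1980
Current year: 2006
Age = current year - birth year
Age = 2006 - 1980 = 26

26


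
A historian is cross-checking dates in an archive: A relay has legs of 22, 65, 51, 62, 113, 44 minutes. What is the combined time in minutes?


Durations: 22, 65, 51, 62, 113, 44
Running sum: 22
+ 65 = 87
+ 51 = 138
+ 62 = 200
+ 113 = 313
+ 44 = 357
Total duration: 357 minutes
That is 5 hours and 57 minutes

357


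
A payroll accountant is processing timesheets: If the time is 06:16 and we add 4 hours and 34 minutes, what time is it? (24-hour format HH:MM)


Start time: 06:16
Adding: 4 hours 34 minutes
Minutes: 16 + 34 = 50
Hours: 6 + 4 + 0 = 10
Result: 10:50

10:50


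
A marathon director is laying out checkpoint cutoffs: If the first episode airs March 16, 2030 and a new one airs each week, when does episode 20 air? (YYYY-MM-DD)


First occurrence: 2030-03-16 (occurrence 1)
Each occurrence is 7 days after the previous.
Occurrence 20 is 19 weeks after the first.
19 weeks = 133 days
2030-03-16 + 133 days = 2030-07-27

2030-07-27


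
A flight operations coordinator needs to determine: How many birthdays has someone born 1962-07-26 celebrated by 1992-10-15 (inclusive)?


Birth: 1962-07-26
Reference: 1992-10-15
Year difference: 1992 - 1962 = 30
Has birthday (07-26) occurred by 10-15? Yes
Age in full years: 30

30


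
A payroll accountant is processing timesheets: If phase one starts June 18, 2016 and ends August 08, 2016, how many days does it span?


Start date: 2016-06-18
End date: 2016-08-08
Jun 2016: +13 days
Jul 2016: +31 days
Aug 2016: +7 days
Total: 51 days

51


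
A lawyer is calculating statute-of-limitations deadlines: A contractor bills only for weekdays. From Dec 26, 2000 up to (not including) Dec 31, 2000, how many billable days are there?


Start: 2000-12-26 (Tuesday)
End (exclusive): 2000-12-31 (Sunday)
Total calendar days: 5
Full weeks: 5 // 7 = 0 -> 0 weekdays
Remaining 5 days starting on Tuesday:
  Tue(w), Wed(w), Thu(w), Fri(w), Sat(-) -> 4 weekdays
Total business days: 0 + 4 = 4

4


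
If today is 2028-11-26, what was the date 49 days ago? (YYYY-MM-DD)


Start: 2028-11-26
Subtracting 49 days
Days already passed in November: 26
After going back through November: 23 more days to subtract
October 2028 has 31 days, need 23
Result: 2028-10-08

2028-10-08


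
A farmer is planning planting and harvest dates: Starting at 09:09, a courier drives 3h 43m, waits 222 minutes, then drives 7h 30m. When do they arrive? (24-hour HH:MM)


Depart: 09:09
Leg 1: +223 min -> 12:52
Layover: +222 min -> 16:34
Leg 2: +450 min -> 00:04
Total travel: 895 minutes = 14h 55m
Arrival: 00:04

00:04


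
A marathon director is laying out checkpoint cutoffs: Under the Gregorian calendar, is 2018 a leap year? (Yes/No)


Year: 2018
Divisible by 4? 2018 / 4 = 504.5 -> No
Not divisible by 4, so NOT a leap year

No


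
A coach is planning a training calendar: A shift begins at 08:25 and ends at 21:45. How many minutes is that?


Start time: 08:25 = 505 minutes from midnight
End time: 21:45 = 1305 minutes from midnight
Difference: 1305 - 505 = 800 minutes
That is 13 hours and 20 minutes

800


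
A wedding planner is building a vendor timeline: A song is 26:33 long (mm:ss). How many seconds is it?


Minutes: 26
Extra seconds: 33
Seconds per minute: 60
Minutes to seconds: 26 x 60 = 1560
Total: 1560 + 33 = 1593

1593
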